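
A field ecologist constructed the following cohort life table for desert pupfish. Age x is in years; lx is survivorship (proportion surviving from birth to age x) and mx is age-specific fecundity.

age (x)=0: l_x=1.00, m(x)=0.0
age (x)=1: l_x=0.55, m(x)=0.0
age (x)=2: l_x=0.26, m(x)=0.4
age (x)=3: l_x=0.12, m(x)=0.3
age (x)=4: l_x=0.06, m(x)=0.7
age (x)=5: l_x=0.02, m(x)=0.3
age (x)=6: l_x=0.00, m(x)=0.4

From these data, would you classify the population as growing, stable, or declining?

R0 = Σ lx·mx = 0 + 0 + 0.104 + 0.036 + 0.042 + 0.006 + 0 = 0.188
R0 < 1, so the population is declining.

declining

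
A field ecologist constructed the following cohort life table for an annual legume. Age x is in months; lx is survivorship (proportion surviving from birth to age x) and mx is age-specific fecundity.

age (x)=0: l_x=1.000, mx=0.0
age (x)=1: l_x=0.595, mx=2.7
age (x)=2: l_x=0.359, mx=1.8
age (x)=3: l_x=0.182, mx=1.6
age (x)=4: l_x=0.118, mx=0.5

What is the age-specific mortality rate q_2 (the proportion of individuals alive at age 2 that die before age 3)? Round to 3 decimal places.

0.493

q_2 = (l_2 − l_3) / l_2 = (0.359 − 0.182) / 0.359
     = 0.177 / 0.359 = 0.493036… → 0.493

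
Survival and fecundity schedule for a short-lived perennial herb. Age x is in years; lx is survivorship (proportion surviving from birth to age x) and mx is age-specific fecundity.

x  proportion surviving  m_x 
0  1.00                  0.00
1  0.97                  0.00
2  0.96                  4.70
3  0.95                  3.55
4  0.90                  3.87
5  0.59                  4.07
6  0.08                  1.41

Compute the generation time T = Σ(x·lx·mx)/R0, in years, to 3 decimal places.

3.296

lx·mx: 0, 0, 4.512, 3.3725, 3.483, 2.4013, 0.1128 → R0 = 13.8816
x·lx·mx: 0, 0, 9.024, 10.1175, 13.932, 12.0065, 0.6768 → Σ = 45.7568
T = 45.7568 / 13.8816 = 3.296219… → 3.296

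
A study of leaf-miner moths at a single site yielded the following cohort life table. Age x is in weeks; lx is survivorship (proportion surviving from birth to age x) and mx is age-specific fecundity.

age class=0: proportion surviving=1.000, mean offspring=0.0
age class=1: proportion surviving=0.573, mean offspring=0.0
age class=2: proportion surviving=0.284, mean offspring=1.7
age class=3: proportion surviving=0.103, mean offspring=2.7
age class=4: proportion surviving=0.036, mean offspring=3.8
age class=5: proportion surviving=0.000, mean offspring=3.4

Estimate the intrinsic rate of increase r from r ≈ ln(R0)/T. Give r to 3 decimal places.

R0 = Σ lx·mx = 0 + 0 + 0.4828 + 0.2781 + 0.1368 + 0 = 0.8977
Σ x·lx·mx = 2.3471; T = 2.3471/0.8977 = 2.61457…
r ≈ ln(R0)/T = ln(0.8977)/2.61457… = -0.04128… → -0.041

-0.041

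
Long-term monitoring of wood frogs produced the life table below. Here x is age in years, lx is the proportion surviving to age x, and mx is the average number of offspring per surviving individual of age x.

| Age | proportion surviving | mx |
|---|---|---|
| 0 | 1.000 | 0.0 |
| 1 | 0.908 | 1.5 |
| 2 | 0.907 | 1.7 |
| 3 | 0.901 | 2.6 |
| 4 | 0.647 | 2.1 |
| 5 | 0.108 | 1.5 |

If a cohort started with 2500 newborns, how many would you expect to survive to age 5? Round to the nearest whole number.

270

Expected survivors = N0 · l_5 = 2500 × 0.108 = 270 → 270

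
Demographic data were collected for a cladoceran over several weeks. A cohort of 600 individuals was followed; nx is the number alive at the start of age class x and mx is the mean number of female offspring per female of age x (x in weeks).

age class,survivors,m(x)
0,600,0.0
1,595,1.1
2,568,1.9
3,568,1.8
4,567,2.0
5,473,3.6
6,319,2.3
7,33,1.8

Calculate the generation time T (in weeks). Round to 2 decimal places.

3.72

lx = nx/n0 = nx/600: 1, 0.99167…, 0.94667…, 0.94667…, 0.945, 0.78833…, 0.53167…, 0.055
lx·mx: 0, 1.090833…, 1.798667…, 1.704…, 1.89, 2.838…, 1.222833…, 0.099 → R0 = 10.643333…
x·lx·mx: 0, 1.090833…, 3.597333…, 5.112…, 7.56, 14.19…, 7.337…, 0.693 → Σ = 39.580167…
T = 39.580167… / 10.643333… = 3.718775… → 3.72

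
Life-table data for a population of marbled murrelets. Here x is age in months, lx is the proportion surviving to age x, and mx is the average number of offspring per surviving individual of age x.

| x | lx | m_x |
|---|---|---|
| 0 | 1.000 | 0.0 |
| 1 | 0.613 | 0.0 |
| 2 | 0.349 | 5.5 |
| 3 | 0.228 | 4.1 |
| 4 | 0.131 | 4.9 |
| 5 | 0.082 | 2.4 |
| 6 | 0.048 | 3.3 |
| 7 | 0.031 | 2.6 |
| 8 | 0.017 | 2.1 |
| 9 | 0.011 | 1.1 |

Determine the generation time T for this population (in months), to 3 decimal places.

lx·mx: 0, 0, 1.9195, 0.9348, 0.6419, 0.1968, 0.1584, 0.0806, 0.0357, 0.0121 → R0 = 3.9798
x·lx·mx: 0, 0, 3.839, 2.8044, 2.5676, 0.984, 0.9504, 0.5642, 0.2856, 0.1089 → Σ = 12.1041
T = 12.1041 / 3.9798 = 3.041384… → 3.041

3.041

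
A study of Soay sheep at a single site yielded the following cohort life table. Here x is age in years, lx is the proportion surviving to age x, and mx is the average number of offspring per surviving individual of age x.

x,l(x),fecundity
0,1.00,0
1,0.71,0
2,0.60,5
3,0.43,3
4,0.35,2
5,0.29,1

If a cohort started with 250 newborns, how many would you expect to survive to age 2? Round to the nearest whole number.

Expected survivors = N0 · l_2 = 250 × 0.60 = 150 → 150

150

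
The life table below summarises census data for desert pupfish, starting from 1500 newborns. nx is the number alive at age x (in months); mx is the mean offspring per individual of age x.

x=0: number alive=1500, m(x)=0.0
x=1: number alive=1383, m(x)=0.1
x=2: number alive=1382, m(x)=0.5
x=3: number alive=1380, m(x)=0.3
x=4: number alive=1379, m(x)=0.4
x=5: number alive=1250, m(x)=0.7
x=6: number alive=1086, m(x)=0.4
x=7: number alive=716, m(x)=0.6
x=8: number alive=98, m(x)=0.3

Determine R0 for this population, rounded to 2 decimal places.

lx = nx/n0 = nx/1500: 1, 0.922, 0.92133…, 0.92, 0.91933…, 0.83333…, 0.724, 0.47733…, 0.06533…
lx·mx by age: 0, 0.0922, 0.460667…, 0.276, 0.367733…, 0.583333…, 0.2896, 0.2864…, 0.0196…
R0 = Σ lx·mx = 2.375533… → 2.38

2.38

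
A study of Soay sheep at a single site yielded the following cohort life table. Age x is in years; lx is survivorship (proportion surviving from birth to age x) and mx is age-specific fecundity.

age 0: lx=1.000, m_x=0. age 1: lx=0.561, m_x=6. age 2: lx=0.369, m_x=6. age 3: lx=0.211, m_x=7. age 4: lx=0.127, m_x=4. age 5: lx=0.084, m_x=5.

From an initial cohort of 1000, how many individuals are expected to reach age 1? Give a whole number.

561

Expected survivors = N0 · l_1 = 1000 × 0.561 = 561 → 561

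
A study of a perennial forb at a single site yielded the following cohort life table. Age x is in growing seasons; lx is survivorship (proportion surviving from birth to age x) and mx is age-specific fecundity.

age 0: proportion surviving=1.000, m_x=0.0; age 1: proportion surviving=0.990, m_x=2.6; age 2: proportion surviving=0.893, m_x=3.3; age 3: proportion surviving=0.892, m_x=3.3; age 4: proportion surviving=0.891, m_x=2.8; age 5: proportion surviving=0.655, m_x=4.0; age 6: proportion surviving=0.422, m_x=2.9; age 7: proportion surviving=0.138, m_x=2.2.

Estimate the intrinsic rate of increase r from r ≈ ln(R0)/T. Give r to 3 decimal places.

0.823

R0 = Σ lx·mx = 0 + 2.574 + 2.9469 + 2.9436 + 2.4948 + 2.62 + 1.2238 + 0.3036 = 15.1067
Σ x·lx·mx = 49.8458; T = 49.8458/15.1067 = 3.29958…
r ≈ ln(R0)/T = ln(15.1067)/3.29958… = 0.82287… → 0.823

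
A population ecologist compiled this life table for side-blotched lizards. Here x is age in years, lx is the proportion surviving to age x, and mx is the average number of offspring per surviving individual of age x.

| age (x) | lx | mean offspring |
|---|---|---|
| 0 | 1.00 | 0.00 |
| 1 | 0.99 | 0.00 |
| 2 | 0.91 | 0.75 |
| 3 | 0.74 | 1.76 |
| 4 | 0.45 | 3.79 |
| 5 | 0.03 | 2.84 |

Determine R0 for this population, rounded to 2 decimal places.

lx·mx by age: 0, 0, 0.6825, 1.3024, 1.7055, 0.0852
R0 = Σ lx·mx = 3.7756 → 3.78

3.78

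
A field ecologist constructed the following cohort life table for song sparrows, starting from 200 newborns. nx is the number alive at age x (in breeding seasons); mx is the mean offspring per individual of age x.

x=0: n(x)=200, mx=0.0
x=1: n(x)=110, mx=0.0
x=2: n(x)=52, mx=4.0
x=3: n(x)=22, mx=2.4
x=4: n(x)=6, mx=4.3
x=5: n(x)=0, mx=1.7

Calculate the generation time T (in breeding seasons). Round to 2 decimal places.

2.36

lx = nx/n0 = nx/200: 1, 0.55, 0.26, 0.11, 0.03, 0
lx·mx: 0, 0, 1.04, 0.264, 0.129, 0 → R0 = 1.433
x·lx·mx: 0, 0, 2.08, 0.792, 0.516, 0 → Σ = 3.388
T = 3.388 / 1.433 = 2.364271… → 2.36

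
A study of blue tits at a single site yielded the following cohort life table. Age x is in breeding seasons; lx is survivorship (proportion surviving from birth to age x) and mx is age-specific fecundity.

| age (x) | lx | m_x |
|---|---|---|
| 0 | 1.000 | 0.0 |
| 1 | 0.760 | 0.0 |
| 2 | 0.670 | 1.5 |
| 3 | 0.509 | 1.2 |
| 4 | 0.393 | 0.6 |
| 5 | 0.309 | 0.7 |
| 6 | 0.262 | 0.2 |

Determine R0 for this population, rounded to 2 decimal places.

2.12

lx·mx by age: 0, 0, 1.005, 0.6108, 0.2358, 0.2163, 0.0524
R0 = Σ lx·mx = 2.1203 → 2.12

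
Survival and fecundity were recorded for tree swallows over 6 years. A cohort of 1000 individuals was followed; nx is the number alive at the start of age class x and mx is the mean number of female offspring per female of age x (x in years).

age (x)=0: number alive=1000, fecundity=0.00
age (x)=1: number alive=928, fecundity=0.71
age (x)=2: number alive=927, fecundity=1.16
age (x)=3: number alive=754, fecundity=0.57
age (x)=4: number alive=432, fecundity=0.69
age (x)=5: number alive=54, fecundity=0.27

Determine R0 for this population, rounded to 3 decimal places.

2.477

lx = nx/n0 = nx/1000: 1, 0.928, 0.927, 0.754, 0.432, 0.054
lx·mx by age: 0, 0.65888, 1.07532, 0.42978, 0.29808, 0.01458
R0 = Σ lx·mx = 2.47664 → 2.477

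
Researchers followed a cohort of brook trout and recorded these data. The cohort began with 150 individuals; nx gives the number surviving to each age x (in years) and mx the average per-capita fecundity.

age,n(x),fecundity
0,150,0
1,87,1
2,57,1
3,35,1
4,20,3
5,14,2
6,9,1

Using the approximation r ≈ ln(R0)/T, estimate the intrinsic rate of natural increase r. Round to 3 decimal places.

lx = nx/n0 = nx/150: 1, 0.58, 0.38, 0.23333…, 0.13333…, 0.09333…, 0.06
R0 = Σ lx·mx = 0 + 0.58 + 0.38 + 0.23333… + 0.4… + 0.18667… + 0.06 = 1.84…
Σ x·lx·mx = 4.933333…; T = 4.933333…/1.84… = 2.68116…
r ≈ ln(R0)/T = ln(1.84…)/2.68116… = 0.22743… → 0.227

0.227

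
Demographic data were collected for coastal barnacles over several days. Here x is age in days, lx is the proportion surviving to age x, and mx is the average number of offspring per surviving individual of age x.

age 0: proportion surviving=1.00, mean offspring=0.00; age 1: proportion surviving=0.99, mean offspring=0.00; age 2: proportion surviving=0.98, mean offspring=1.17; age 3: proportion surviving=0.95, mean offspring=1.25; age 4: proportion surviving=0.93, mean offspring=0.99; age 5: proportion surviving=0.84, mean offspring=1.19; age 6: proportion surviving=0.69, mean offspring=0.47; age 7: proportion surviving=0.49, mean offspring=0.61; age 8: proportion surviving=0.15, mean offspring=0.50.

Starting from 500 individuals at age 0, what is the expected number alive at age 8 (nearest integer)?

Expected survivors = N0 · l_8 = 500 × 0.15 = 75 → 75

75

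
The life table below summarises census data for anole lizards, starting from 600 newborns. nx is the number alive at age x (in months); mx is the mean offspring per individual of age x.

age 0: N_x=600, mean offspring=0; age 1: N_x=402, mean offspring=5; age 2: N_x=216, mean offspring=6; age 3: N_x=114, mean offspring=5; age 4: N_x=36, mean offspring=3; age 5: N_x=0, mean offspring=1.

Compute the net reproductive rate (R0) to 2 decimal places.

lx = nx/n0 = nx/600: 1, 0.67, 0.36, 0.19, 0.06, 0
lx·mx by age: 0, 3.35, 2.16, 0.95, 0.18, 0
R0 = Σ lx·mx = 6.64 → 6.64

6.64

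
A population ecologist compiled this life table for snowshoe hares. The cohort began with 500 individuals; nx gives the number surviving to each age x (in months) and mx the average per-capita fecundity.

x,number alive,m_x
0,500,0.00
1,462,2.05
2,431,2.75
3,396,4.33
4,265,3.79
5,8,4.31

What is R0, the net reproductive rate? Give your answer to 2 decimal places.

9.77

lx = nx/n0 = nx/500: 1, 0.924, 0.862, 0.792, 0.53, 0.016
lx·mx by age: 0, 1.8942, 2.3705, 3.42936, 2.0087, 0.06896
R0 = Σ lx·mx = 9.77172 → 9.77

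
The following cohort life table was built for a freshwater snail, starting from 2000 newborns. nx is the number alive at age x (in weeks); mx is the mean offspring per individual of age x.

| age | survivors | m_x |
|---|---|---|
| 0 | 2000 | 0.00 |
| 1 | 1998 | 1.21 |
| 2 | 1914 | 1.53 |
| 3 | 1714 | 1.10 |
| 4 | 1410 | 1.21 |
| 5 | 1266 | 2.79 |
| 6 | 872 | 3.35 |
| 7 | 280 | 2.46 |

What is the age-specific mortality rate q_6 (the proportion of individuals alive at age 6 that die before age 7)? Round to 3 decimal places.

lx = nx/n0 = nx/2000: 1, 0.999, 0.957, 0.857, 0.705, 0.633, 0.436, 0.14
q_6 = (l_6 − l_7) / l_6 = (0.436 − 0.14) / 0.436
     = 0.296 / 0.436 = 0.678899… → 0.679

0.679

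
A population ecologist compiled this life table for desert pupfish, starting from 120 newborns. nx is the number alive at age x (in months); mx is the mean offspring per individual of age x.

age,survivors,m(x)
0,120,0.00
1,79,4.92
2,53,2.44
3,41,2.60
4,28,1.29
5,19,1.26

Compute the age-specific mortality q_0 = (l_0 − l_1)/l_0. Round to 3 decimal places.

lx = nx/n0 = nx/120: 1, 0.65833…, 0.44167…, 0.34167…, 0.23333…, 0.15833…
q_0 = (l_0 − l_1) / l_0 = (1 − 0.658333…) / 1
     = 0.341667… / 1 = 0.341667… → 0.342

0.342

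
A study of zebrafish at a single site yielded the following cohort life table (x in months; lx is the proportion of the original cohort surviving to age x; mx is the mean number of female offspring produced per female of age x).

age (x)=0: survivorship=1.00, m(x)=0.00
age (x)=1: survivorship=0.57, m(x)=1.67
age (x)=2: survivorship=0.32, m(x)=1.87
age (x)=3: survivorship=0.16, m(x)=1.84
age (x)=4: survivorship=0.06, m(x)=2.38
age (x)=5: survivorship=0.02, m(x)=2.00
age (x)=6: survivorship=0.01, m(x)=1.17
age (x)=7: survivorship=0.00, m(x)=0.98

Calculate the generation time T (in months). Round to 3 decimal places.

lx·mx: 0, 0.9519, 0.5984, 0.2944, 0.1428, 0.04, 0.0117, 0 → R0 = 2.0392
x·lx·mx: 0, 0.9519, 1.1968, 0.8832, 0.5712, 0.2, 0.0702, 0 → Σ = 3.8733
T = 3.8733 / 2.0392 = 1.899421… → 1.899

1.899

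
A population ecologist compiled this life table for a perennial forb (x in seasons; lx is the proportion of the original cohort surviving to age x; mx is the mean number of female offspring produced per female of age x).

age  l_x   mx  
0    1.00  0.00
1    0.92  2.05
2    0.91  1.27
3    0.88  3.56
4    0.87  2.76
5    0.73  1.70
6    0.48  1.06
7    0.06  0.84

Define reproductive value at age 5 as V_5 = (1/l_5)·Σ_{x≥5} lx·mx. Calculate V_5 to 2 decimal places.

2.47

lx·mx for x ≥ 5: 1.241, 0.5088, 0.0504 → sum = 1.8002
V_5 = 1.8002 / l_5 = 1.8002 / 0.73 = 2.466027… → 2.47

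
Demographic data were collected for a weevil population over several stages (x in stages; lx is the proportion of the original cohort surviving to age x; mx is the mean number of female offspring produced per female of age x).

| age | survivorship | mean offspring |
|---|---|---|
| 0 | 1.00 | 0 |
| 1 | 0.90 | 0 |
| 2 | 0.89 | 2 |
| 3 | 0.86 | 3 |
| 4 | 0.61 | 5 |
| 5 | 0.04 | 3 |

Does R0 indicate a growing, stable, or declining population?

R0 = Σ lx·mx = 0 + 0 + 1.78 + 2.58 + 3.05 + 0.12 = 7.53
R0 > 1, so the population is growing.

growing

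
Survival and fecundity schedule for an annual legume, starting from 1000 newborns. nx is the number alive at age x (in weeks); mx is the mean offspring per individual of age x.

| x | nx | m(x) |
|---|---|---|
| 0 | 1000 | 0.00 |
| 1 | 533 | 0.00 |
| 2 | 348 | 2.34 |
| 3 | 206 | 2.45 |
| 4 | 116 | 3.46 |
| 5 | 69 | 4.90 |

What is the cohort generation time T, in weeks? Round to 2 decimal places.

3.13

lx = nx/n0 = nx/1000: 1, 0.533, 0.348, 0.206, 0.116, 0.069
lx·mx: 0, 0, 0.81432, 0.5047, 0.40136, 0.3381 → R0 = 2.05848
x·lx·mx: 0, 0, 1.62864, 1.5141, 1.60544, 1.6905 → Σ = 6.43868
T = 6.43868 / 2.05848 = 3.127881… → 3.13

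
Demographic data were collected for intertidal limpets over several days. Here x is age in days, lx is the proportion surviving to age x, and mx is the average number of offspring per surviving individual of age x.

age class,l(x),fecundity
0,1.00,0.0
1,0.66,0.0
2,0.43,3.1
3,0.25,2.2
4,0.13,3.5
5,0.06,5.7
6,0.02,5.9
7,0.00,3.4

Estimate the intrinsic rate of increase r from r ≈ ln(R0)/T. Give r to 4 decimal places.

0.3366

R0 = Σ lx·mx = 0 + 0 + 1.333 + 0.55 + 0.455 + 0.342 + 0.118 + 0 = 2.798
Σ x·lx·mx = 8.554; T = 8.554/2.798 = 3.05718…
r ≈ ln(R0)/T = ln(2.798)/3.05718… = 0.336553… → 0.3366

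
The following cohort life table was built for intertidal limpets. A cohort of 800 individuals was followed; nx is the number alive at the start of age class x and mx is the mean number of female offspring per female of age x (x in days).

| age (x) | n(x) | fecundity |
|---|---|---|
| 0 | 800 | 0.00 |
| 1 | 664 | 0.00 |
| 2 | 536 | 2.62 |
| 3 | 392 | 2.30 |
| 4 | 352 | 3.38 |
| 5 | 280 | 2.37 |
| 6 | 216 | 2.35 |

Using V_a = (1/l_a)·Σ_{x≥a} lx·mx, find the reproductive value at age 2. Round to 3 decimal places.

8.707

lx = nx/n0 = nx/800: 1, 0.83, 0.67, 0.49, 0.44, 0.35, 0.27
lx·mx for x ≥ 2: 1.7554, 1.127, 1.4872, 0.8295, 0.6345 → sum = 5.8336
V_2 = 5.8336 / l_2 = 5.8336 / 0.67 = 8.706866… → 8.707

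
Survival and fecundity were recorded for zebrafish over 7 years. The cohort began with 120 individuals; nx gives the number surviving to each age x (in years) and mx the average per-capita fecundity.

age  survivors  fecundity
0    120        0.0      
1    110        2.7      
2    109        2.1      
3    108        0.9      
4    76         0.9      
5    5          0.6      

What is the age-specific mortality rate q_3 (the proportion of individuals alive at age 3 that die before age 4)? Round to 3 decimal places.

lx = nx/n0 = nx/120: 1, 0.91667…, 0.90833…, 0.9, 0.63333…, 0.04167…
q_3 = (l_3 − l_4) / l_3 = (0.9 − 0.633333…) / 0.9
     = 0.266667… / 0.9 = 0.296296… → 0.296

0.296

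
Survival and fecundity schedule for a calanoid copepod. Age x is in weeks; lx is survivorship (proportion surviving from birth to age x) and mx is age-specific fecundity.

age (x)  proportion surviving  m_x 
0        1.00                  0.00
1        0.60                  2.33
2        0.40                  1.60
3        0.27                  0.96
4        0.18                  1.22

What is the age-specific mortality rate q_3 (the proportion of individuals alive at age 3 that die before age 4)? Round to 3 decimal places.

q_3 = (l_3 − l_4) / l_3 = (0.27 − 0.18) / 0.27
     = 0.09 / 0.27 = 0.333333… → 0.333

0.333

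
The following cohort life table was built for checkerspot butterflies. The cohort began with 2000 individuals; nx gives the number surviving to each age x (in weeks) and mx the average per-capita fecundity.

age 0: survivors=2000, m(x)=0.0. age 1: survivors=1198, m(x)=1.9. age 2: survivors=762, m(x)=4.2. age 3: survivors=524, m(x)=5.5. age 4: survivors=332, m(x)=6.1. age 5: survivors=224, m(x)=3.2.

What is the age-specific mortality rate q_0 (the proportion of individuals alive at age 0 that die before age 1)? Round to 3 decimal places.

lx = nx/n0 = nx/2000: 1, 0.599, 0.381, 0.262, 0.166, 0.112
q_0 = (l_0 − l_1) / l_0 = (1 − 0.599) / 1
     = 0.401 / 1 = 0.401 → 0.401

0.401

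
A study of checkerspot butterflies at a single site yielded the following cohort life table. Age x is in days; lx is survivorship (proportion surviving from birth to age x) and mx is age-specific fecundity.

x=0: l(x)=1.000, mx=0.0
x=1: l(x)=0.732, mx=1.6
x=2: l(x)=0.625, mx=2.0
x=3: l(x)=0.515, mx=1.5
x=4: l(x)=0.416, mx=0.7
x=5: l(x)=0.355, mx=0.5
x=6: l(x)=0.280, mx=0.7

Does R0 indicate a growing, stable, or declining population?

growing

R0 = Σ lx·mx = 0 + 1.1712 + 1.25 + 0.7725 + 0.2912 + 0.1775 + 0.196 = 3.8584
R0 > 1, so the population is growing.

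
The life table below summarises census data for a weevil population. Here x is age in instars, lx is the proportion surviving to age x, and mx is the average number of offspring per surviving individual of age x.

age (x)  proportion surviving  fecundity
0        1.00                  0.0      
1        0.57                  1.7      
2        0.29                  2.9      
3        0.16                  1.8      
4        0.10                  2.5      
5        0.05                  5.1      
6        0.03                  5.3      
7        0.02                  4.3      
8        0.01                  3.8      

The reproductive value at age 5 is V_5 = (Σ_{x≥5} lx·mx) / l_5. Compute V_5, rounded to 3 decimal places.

10.760

lx·mx for x ≥ 5: 0.255, 0.159, 0.086, 0.038 → sum = 0.538
V_5 = 0.538 / l_5 = 0.538 / 0.05 = 10.76 → 10.760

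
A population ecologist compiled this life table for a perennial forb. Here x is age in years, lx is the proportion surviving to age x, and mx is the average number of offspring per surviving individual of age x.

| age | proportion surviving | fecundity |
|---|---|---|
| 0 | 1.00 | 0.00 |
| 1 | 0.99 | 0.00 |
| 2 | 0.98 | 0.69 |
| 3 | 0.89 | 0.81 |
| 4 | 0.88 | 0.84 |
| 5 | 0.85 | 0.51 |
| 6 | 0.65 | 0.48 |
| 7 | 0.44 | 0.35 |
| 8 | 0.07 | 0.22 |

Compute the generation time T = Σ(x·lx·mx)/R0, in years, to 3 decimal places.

lx·mx: 0, 0, 0.6762, 0.7209, 0.7392, 0.4335, 0.312, 0.154, 0.0154 → R0 = 3.0512
x·lx·mx: 0, 0, 1.3524, 2.1627, 2.9568, 2.1675, 1.872, 1.078, 0.1232 → Σ = 11.7126
T = 11.7126 / 3.0512 = 3.838686… → 3.839

3.839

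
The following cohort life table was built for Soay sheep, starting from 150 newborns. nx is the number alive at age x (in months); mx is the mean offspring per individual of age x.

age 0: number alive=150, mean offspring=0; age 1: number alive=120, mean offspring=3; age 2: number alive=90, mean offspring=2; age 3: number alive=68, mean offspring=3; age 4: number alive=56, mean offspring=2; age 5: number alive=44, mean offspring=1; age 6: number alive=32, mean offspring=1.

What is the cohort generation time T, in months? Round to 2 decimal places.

2.35

lx = nx/n0 = nx/150: 1, 0.8, 0.6, 0.45333…, 0.37333…, 0.29333…, 0.21333…
lx·mx: 0, 2.4, 1.2, 1.36…, 0.746667…, 0.293333…, 0.213333… → R0 = 6.213333…
x·lx·mx: 0, 2.4, 2.4, 4.08…, 2.986667…, 1.466667…, 1.28… → Σ = 14.613333…
T = 14.613333… / 6.213333… = 2.351931… → 2.35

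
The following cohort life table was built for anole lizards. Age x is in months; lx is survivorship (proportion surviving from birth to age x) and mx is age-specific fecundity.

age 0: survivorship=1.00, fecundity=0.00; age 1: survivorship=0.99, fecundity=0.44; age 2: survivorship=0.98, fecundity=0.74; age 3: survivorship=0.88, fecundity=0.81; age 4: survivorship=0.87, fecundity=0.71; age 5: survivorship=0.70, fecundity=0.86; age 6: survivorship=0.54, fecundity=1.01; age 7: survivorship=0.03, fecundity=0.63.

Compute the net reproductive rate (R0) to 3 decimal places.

lx·mx by age: 0, 0.4356, 0.7252, 0.7128, 0.6177, 0.602, 0.5454, 0.0189
R0 = Σ lx·mx = 3.6576 → 3.658

3.658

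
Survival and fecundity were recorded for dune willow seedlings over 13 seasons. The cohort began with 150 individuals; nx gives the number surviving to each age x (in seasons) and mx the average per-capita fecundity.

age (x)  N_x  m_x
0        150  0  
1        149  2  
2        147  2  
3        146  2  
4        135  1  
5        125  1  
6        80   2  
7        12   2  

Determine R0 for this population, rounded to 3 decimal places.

8.853

lx = nx/n0 = nx/150: 1, 0.99333…, 0.98, 0.97333…, 0.9, 0.83333…, 0.53333…, 0.08
lx·mx by age: 0, 1.986667…, 1.96, 1.946667…, 0.9, 0.833333…, 1.066667…, 0.16
R0 = Σ lx·mx = 8.853333… → 8.853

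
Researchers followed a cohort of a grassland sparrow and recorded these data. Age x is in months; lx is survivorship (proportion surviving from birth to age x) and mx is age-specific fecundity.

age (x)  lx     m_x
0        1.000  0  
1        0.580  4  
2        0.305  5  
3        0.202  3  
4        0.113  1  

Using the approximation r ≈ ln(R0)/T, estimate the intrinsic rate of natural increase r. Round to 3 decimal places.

0.907

R0 = Σ lx·mx = 0 + 2.32 + 1.525 + 0.606 + 0.113 = 4.564
Σ x·lx·mx = 7.64; T = 7.64/4.564 = 1.67397…
r ≈ ln(R0)/T = ln(4.564)/1.67397… = 0.90695… → 0.907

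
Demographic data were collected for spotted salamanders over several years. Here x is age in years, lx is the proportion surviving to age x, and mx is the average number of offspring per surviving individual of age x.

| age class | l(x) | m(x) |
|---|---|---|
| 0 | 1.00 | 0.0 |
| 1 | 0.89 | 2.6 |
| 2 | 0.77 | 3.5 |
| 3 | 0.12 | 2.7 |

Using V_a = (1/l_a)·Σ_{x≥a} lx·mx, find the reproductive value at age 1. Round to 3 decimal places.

5.992

lx·mx for x ≥ 1: 2.314, 2.695, 0.324 → sum = 5.333
V_1 = 5.333 / l_1 = 5.333 / 0.89 = 5.992135… → 5.992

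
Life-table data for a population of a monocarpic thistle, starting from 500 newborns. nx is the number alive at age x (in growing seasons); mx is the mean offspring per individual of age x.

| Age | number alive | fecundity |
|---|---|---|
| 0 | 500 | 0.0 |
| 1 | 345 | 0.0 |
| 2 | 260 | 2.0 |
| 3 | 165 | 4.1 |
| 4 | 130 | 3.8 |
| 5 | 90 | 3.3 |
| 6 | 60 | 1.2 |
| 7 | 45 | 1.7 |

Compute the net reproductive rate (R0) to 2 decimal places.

4.27

lx = nx/n0 = nx/500: 1, 0.69, 0.52, 0.33, 0.26, 0.18, 0.12, 0.09
lx·mx by age: 0, 0, 1.04, 1.353, 0.988, 0.594, 0.144, 0.153
R0 = Σ lx·mx = 4.272 → 4.27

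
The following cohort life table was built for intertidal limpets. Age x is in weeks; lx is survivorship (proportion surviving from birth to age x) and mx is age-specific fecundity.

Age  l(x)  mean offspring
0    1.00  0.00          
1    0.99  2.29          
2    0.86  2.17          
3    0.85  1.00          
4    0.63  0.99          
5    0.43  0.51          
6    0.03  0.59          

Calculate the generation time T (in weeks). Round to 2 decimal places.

lx·mx: 0, 2.2671, 1.8662, 0.85, 0.6237, 0.2193, 0.0177 → R0 = 5.844
x·lx·mx: 0, 2.2671, 3.7324, 2.55, 2.4948, 1.0965, 0.1062 → Σ = 12.247
T = 12.247 / 5.844 = 2.095654… → 2.10

2.10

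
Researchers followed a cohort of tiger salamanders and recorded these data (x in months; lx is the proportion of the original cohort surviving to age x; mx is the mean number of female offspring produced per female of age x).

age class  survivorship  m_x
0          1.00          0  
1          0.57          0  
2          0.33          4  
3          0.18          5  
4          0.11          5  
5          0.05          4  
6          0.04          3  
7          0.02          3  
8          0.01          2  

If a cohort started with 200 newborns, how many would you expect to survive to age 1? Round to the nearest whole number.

Expected survivors = N0 · l_1 = 200 × 0.57 = 114 → 114

114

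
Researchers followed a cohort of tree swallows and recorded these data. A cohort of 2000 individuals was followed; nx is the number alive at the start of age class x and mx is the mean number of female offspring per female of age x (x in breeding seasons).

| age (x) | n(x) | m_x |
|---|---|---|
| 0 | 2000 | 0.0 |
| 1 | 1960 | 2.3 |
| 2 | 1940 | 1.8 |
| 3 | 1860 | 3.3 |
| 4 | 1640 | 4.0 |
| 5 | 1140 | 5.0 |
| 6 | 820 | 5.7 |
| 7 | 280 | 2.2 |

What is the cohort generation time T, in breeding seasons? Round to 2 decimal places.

lx = nx/n0 = nx/2000: 1, 0.98, 0.97, 0.93, 0.82, 0.57, 0.41, 0.14
lx·mx: 0, 2.254, 1.746, 3.069, 3.28, 2.85, 2.337, 0.308 → R0 = 15.844
x·lx·mx: 0, 2.254, 3.492, 9.207, 13.12, 14.25, 14.022, 2.156 → Σ = 58.501
T = 58.501 / 15.844 = 3.692313… → 3.69

3.69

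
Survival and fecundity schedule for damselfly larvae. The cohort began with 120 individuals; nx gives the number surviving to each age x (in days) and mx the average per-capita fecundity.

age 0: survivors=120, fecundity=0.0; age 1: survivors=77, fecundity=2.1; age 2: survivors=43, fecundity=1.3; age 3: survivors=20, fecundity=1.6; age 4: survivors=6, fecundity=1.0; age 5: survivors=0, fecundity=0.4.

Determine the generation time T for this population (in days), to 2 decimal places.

1.54

lx = nx/n0 = nx/120: 1, 0.64167…, 0.35833…, 0.16667…, 0.05, 0
lx·mx: 0, 1.3475…, 0.465833…, 0.266667…, 0.05, 0 → R0 = 2.13…
x·lx·mx: 0, 1.3475…, 0.931667…, 0.8…, 0.2, 0 → Σ = 3.279167…
T = 3.279167… / 2.13… = 1.539515… → 1.54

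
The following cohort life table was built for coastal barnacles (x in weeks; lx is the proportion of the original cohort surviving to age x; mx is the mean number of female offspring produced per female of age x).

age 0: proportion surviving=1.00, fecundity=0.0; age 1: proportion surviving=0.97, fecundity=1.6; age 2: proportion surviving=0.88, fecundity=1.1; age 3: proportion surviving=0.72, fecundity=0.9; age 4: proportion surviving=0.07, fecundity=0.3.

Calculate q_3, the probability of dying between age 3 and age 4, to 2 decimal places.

0.90

q_3 = (l_3 − l_4) / l_3 = (0.72 − 0.07) / 0.72
     = 0.65 / 0.72 = 0.902778… → 0.90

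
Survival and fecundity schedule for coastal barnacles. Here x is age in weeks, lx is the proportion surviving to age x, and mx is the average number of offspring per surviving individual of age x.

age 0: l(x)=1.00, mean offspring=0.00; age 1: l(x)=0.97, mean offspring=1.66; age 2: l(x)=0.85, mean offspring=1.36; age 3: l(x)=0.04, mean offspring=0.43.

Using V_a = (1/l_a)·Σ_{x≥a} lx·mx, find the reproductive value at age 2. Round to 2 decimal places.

1.38

lx·mx for x ≥ 2: 1.156, 0.0172 → sum = 1.1732
V_2 = 1.1732 / l_2 = 1.1732 / 0.85 = 1.380235… → 1.38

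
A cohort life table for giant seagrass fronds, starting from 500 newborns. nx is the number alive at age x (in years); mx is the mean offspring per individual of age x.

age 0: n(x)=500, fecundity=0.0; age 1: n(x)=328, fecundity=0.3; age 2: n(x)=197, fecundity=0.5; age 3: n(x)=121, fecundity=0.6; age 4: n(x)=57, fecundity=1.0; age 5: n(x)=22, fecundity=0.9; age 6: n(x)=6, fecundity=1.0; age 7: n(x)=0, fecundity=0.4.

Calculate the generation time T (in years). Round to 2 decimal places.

2.49

lx = nx/n0 = nx/500: 1, 0.656, 0.394, 0.242, 0.114, 0.044, 0.012, 0
lx·mx: 0, 0.1968, 0.197, 0.1452, 0.114, 0.0396, 0.012, 0 → R0 = 0.7046
x·lx·mx: 0, 0.1968, 0.394, 0.4356, 0.456, 0.198, 0.072, 0 → Σ = 1.7524
T = 1.7524 / 0.7046 = 2.487085… → 2.49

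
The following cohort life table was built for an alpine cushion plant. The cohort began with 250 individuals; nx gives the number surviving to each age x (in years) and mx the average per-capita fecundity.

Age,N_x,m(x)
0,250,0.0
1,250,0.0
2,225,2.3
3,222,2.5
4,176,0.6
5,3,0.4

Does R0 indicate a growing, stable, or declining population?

growing

lx = nx/n0 = nx/250: 1, 1, 0.9, 0.888, 0.704, 0.012
R0 = Σ lx·mx = 0 + 0 + 2.07 + 2.22 + 0.4224 + 0.0048 = 4.7172
R0 > 1, so the population is growing.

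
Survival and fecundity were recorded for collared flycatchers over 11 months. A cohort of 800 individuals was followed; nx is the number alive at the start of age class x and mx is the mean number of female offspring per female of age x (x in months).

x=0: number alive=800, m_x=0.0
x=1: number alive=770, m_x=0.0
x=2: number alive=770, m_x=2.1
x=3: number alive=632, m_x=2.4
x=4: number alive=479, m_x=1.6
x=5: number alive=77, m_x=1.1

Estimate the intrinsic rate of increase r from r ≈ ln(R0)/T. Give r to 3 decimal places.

0.568

lx = nx/n0 = nx/800: 1, 0.9625, 0.9625, 0.79, 0.59875, 0.09625
R0 = Σ lx·mx = 0 + 0 + 2.02125 + 1.896 + 0.958… + 0.10588… = 4.981125
Σ x·lx·mx = 14.091875; T = 14.091875/4.981125 = 2.82905…
r ≈ ln(R0)/T = ln(4.981125)/2.82905… = 0.56756… → 0.568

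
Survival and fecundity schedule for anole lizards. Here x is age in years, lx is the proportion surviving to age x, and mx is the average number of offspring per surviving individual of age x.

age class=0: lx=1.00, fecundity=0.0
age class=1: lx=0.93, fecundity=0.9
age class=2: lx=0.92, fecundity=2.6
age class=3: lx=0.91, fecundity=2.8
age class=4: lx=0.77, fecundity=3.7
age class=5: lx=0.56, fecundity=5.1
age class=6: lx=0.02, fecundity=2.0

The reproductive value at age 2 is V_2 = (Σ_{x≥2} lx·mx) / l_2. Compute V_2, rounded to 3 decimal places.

lx·mx for x ≥ 2: 2.392, 2.548, 2.849, 2.856, 0.04 → sum = 10.685
V_2 = 10.685 / l_2 = 10.685 / 0.92 = 11.61413… → 11.614

11.614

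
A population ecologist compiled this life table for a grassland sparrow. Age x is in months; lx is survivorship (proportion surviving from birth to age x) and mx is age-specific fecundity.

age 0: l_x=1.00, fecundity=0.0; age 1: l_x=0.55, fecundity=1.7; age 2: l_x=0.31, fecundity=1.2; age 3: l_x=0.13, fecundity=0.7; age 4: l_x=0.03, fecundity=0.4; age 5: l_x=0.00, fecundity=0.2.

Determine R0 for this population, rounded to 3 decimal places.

lx·mx by age: 0, 0.935, 0.372, 0.091, 0.012, 0
R0 = Σ lx·mx = 1.41 → 1.410

1.410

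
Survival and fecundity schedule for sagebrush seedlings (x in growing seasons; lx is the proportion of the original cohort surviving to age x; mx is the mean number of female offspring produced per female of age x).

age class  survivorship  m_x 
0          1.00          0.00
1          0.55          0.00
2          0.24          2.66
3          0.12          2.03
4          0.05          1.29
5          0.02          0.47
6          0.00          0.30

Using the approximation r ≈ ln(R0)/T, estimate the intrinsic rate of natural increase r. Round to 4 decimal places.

R0 = Σ lx·mx = 0 + 0 + 0.6384 + 0.2436 + 0.0645 + 0.0094 + 0 = 0.9559
Σ x·lx·mx = 2.3126; T = 2.3126/0.9559 = 2.41929…
r ≈ ln(R0)/T = ln(0.9559)/2.41929… = -0.018643… → -0.0186

-0.0186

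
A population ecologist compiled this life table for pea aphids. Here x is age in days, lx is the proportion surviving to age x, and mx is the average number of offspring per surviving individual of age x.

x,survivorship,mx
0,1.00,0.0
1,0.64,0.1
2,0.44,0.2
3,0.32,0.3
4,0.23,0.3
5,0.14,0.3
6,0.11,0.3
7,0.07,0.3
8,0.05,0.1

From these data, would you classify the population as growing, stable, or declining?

declining

R0 = Σ lx·mx = 0 + 0.064 + 0.088 + 0.096 + 0.069 + 0.042 + 0.033 + 0.021 + 0.005 = 0.418
R0 < 1, so the population is declining.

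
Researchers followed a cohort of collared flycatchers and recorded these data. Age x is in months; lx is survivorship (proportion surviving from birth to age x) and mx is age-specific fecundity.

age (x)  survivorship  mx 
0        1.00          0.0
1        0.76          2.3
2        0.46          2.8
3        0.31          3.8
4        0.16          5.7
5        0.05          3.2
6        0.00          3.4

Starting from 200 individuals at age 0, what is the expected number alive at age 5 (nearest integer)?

Expected survivors = N0 · l_5 = 200 × 0.05 = 10 → 10

10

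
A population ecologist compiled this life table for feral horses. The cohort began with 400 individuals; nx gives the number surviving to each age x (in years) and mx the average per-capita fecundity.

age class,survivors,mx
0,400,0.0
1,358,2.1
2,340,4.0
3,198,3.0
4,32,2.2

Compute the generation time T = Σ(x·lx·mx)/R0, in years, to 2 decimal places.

1.99

lx = nx/n0 = nx/400: 1, 0.895, 0.85, 0.495, 0.08
lx·mx: 0, 1.8795, 3.4, 1.485, 0.176 → R0 = 6.9405
x·lx·mx: 0, 1.8795, 6.8, 4.455, 0.704 → Σ = 13.8385
T = 13.8385 / 6.9405 = 1.993877… → 1.99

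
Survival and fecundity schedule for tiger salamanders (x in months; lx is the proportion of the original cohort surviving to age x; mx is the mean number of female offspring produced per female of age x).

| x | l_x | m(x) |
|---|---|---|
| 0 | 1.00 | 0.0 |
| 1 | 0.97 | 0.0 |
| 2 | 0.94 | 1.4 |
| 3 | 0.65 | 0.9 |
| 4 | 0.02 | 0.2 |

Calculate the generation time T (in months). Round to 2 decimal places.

2.31

lx·mx: 0, 0, 1.316, 0.585, 0.004 → R0 = 1.905
x·lx·mx: 0, 0, 2.632, 1.755, 0.016 → Σ = 4.403
T = 4.403 / 1.905 = 2.311286… → 2.31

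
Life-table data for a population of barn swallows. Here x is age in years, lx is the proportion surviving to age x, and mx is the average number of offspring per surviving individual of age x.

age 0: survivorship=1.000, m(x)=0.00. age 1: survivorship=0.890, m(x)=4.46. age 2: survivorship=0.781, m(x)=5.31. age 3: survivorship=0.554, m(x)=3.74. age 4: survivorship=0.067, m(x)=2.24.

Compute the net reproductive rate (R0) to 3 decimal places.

10.339

lx·mx by age: 0, 3.9694, 4.14711, 2.07196, 0.15008
R0 = Σ lx·mx = 10.33855 → 10.339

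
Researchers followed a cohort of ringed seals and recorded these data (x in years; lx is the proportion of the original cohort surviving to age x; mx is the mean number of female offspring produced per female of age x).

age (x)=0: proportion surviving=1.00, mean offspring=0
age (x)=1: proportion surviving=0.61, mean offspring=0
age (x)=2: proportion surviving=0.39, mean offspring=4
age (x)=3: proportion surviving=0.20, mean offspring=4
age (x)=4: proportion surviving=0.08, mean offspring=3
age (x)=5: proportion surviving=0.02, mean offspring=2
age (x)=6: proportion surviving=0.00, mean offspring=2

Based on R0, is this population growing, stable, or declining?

growing

R0 = Σ lx·mx = 0 + 0 + 1.56 + 0.8 + 0.24 + 0.04 + 0 = 2.64
R0 > 1, so the population is growing.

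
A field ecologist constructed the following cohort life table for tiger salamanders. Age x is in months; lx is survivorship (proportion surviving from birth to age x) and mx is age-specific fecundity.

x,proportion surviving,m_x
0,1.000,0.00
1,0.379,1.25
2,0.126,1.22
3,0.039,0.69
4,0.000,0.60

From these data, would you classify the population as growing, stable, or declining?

R0 = Σ lx·mx = 0 + 0.47375 + 0.15372 + 0.02691 + 0 = 0.65438
R0 < 1, so the population is declining.

declining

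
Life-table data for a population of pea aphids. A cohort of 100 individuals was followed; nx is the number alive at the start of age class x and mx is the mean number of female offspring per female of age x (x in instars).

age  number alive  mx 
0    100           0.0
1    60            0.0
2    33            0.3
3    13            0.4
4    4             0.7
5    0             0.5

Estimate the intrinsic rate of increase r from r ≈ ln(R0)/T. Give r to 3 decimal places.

lx = nx/n0 = nx/100: 1, 0.6, 0.33, 0.13, 0.04, 0
R0 = Σ lx·mx = 0 + 0 + 0.099 + 0.052 + 0.028 + 0 = 0.179
Σ x·lx·mx = 0.466; T = 0.466/0.179 = 2.60335…
r ≈ ln(R0)/T = ln(0.179)/2.60335… = -0.66083… → -0.661

-0.661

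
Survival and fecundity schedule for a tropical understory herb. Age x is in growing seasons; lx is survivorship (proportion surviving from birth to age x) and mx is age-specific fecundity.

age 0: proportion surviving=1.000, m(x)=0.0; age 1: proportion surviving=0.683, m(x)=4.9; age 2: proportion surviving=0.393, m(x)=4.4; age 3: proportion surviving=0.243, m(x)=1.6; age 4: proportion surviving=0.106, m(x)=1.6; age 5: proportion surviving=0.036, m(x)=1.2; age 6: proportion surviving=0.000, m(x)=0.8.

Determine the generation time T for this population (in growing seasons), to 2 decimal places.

1.56

lx·mx: 0, 3.3467, 1.7292, 0.3888, 0.1696, 0.0432, 0 → R0 = 5.6775
x·lx·mx: 0, 3.3467, 3.4584, 1.1664, 0.6784, 0.216, 0 → Σ = 8.8659
T = 8.8659 / 5.6775 = 1.561585… → 1.56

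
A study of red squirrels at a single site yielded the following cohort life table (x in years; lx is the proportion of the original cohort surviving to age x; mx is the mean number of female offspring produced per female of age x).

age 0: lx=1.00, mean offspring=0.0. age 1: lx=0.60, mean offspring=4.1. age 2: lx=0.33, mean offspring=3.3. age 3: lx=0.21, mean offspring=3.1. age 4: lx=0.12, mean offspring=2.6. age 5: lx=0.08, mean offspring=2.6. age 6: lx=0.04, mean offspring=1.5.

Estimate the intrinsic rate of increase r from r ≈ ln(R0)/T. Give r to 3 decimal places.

0.809

R0 = Σ lx·mx = 0 + 2.46 + 1.089 + 0.651 + 0.312 + 0.208 + 0.06 = 4.78
Σ x·lx·mx = 9.239; T = 9.239/4.78 = 1.93285…
r ≈ ln(R0)/T = ln(4.78)/1.93285… = 0.8094… → 0.809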